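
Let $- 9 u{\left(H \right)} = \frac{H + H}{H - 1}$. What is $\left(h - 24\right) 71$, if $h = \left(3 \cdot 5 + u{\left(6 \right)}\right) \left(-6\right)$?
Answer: $- \frac{39902}{5} \approx -7980.4$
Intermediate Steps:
$u{\left(H \right)} = - \frac{2 H}{9 \left(-1 + H\right)}$ ($u{\left(H \right)} = - \frac{\left(H + H\right) \frac{1}{H - 1}}{9} = - \frac{2 H \frac{1}{-1 + H}}{9} = - \frac{2 H}{9 \left(-1 + H\right)}$)
$h = - \frac{442}{5}$ ($h = \left(3 \cdot 5 - \frac{12}{-9 + 9 \cdot 6}\right) \left(-6\right) = \left(15 - \frac{12}{-9 + 54}\right) \left(-6\right) = \left(15 - \frac{12}{45}\right) \left(-6\right) = \left(15 - 12 \cdot \frac{1}{45}\right) \left(-6\right) = \left(15 - \frac{4}{15}\right) \left(-6\right) = \frac{221}{15} \left(-6\right) = - \frac{442}{5} \approx -88.4$)
$\left(h - 24\right) 71 = \left(- \frac{442}{5} - 24\right) 71 = \left(- \frac{562}{5}\right) 71 = - \frac{39902}{5}$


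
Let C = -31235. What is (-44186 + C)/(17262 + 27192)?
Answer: -75421/44454 ≈ -1.6966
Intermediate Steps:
(-44186 + C)/(17262 + 27192) = (-44186 - 31235)/(17262 + 27192) = -75421/44454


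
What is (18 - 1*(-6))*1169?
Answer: 28056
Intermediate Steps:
(18 - 1*(-6))*1169 = (18 + 6)*1169 = 24*1169 = 28056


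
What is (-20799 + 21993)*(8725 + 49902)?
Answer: 70000638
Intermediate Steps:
(-20799 + 21993)*(8725 + 49902) = 1194*58627 = 70000638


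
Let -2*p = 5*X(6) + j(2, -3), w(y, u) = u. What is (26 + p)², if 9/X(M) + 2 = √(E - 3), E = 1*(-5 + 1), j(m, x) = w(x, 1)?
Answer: 63*(27*I + 119*√7)/(2*(-3*I + 4*√7)) ≈ 846.33 + 320.28*I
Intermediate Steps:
j(m, x) = 1
E = -4 (E = 1*(-4) = -4)
X(M) = 9/(-2 + I*√7) (X(M) = 9/(-2 + √(-4 - 3)) = 9/(-2 + √(-7)) = 9/(-2 + I*√7))
p = 79/22 + 45*I*√7/22 (p = -(5*(-18/11 - 9*I*√7/11) + 1)/2 = -((-90/11 - 45*I*√7/11) + 1)/2 = -(-79/11 - 45*I*√7/11)/2 = 79/22 + 45*I*√7/22 ≈ 3.5909 + 5.4118*I)
(26 + p)² = (26 + (79/22 + 45*I*√7/22))² = (651/22 + 45*I*√7/22)²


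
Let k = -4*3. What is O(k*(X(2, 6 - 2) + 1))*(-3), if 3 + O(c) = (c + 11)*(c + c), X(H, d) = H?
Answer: -5391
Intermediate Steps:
k = -12
O(c) = -3 + 2*c*(11 + c) (O(c) = -3 + (c + 11)*(c + c) = -3 + (11 + c)*(2*c) = -3 + 2*c*(11 + c))
O(k*(X(2, 6 - 2) + 1))*(-3) = (-3 + 2*(-12*(2 + 1))² + 22*(-12*(2 + 1)))*(-3) = (-3 + 2*(-12*3)² + 22*(-12*3))*(-3) = (-3 + 2*(-36)² + 22*(-36))*(-3) = (-3 + 2*1296 - 792)*(-3) = (-3 + 2592 - 792)*(-3) = 1797*(-3) = -5391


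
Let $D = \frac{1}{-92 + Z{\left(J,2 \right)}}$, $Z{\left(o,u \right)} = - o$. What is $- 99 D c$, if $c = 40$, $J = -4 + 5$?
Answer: $\frac{1320}{31} \approx 42.581$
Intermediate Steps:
$J = 1$
$D = - \frac{1}{93}$ ($D = \frac{1}{-92 - 1} = \frac{1}{-93} = - \frac{1}{93} \approx -0.010753$)
$- 99 D c = \left(-99\right) \left(- \frac{1}{93}\right) 40 = \frac{33}{31} \cdot 40 = \frac{1320}{31}$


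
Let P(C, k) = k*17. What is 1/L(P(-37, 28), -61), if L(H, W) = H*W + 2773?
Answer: -1/26263 ≈ -3.8076e-5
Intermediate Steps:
P(C, k) = 17*k
L(H, W) = 2773 + H*W
1/L(P(-37, 28), -61) = 1/(2773 + (17*28)*(-61)) = 1/(2773 + 476*(-61)) = 1/(2773 - 29036) = 1/(-26263) = -1/26263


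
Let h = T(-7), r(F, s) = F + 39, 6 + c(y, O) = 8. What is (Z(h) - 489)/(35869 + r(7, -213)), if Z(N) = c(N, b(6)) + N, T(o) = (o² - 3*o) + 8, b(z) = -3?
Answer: -409/35915 ≈ -0.011388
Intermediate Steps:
c(y, O) = 2 (c(y, O) = -6 + 8 = 2)
r(F, s) = 39 + F
T(o) = 8 + o² - 3*o
h = 78 (h = 8 + (-7)² - 3*(-7) = 8 + 49 + 21 = 78)
Z(N) = 2 + N
(Z(h) - 489)/(35869 + r(7, -213)) = ((2 + 78) - 489)/(35869 + (39 + 7)) = (80 - 489)/(35869 + 46) = -409/35915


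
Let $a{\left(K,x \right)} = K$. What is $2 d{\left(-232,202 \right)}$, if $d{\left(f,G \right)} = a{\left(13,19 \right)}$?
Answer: $26$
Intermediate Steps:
$d{\left(f,G \right)} = 13$
$2 d{\left(-232,202 \right)} = 2 \cdot 13 = 26$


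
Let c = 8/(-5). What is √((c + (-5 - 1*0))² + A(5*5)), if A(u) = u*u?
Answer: √16714/5 ≈ 25.857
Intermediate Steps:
c = -8/5 (c = 8*(-⅕) = -8/5 ≈ -1.6000)
A(u) = u²
√((c + (-5 - 1*0))² + A(5*5)) = √((-8/5 + (-5 - 1*0))² + (5*5)²) = √((-8/5 + (-5 + 0))² + 25²) = √((-8/5 - 5)² + 625) = √((-33/5)² + 625) = √(1089/25 + 625) = √(16714/25) = √16714/5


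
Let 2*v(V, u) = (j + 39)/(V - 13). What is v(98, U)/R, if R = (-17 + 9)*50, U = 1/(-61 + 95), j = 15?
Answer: -27/34000 ≈ -0.00079412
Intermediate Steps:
U = 1/34 ≈ 0.029412
v(V, u) = 27/(-13 + V) (v(V, u) = ((15 + 39)/(V - 13))/2 = (54/(-13 + V))/2 = 27/(-13 + V))
R = -400 (R = -8*50 = -400)
v(98, U)/R = (27/(-13 + 98))/(-400) = (27/85)*(-1/400) = -27/34000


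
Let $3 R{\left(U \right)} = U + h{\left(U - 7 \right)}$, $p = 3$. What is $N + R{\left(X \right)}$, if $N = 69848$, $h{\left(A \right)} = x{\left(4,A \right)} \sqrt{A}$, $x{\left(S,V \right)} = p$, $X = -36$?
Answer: $69836 + i \sqrt{43} \approx 69836.0 + 6.5574 i$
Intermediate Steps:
$x{\left(S,V \right)} = 3$
$h{\left(A \right)} = 3 \sqrt{A}$
$R{\left(U \right)} = \sqrt{-7 + U} + \frac{U}{3}$ ($R{\left(U \right)} = \frac{U + 3 \sqrt{U - 7}}{3} = \frac{U + 3 \sqrt{-7 + U}}{3} = \sqrt{-7 + U} + \frac{U}{3}$)
$N + R{\left(X \right)} = 69848 + \left(\sqrt{-7 - 36} + \frac{1}{3} \left(-36\right)\right) = 69848 - \left(12 - \sqrt{-43}\right) = 69848 - \left(12 - i \sqrt{43}\right) = 69836 + i \sqrt{43}$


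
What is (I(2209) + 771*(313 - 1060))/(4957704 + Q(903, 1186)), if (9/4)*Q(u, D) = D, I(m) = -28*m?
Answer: -5740101/44624080 ≈ -0.12863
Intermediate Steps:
Q(u, D) = 4*D/9
(I(2209) + 771*(313 - 1060))/(4957704 + Q(903, 1186)) = (-28*2209 + 771*(313 - 1060))/(4957704 + (4/9)*1186) = (-61852 + 771*(-747))/(4957704 + 4744/9) = (-61852 - 575937)/(44624080/9) = -637789*9/44624080 = -5740101/44624080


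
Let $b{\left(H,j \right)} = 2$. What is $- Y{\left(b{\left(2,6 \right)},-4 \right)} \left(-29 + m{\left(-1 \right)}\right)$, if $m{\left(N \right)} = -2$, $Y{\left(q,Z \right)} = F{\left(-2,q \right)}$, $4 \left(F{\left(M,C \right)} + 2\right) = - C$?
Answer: $- \frac{155}{2} \approx -77.5$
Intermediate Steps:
$F{\left(M,C \right)} = -2 - \frac{C}{4}$ ($F{\left(M,C \right)} = -2 + \frac{\left(-1\right) C}{4} = -2 - \frac{C}{4}$)
$Y{\left(q,Z \right)} = -2 - \frac{q}{4}$
$- Y{\left(b{\left(2,6 \right)},-4 \right)} \left(-29 + m{\left(-1 \right)}\right) = - (-2 - \frac{1}{2}) \left(-29 - 2\right) = - (-2 - \frac{1}{2}) \left(-31\right) = \left(-1\right) \left(- \frac{5}{2}\right) \left(-31\right) = \frac{5}{2} \left(-31\right) = - \frac{155}{2}$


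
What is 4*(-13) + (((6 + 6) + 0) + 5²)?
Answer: -15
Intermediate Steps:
4*(-13) + (((6 + 6) + 0) + 5²) = -52 + ((12 + 0) + 25) = -52 + (12 + 25) = -52 + 37 = -15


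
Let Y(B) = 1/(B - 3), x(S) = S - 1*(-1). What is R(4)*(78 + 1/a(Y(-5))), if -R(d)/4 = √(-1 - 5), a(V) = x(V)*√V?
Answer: -128*√3/7 - 312*I*√6 ≈ -31.672 - 764.24*I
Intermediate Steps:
x(S) = 1 + S (x(S) = S + 1 = 1 + S)
Y(B) = 1/(-3 + B)
a(V) = √V*(1 + V) (a(V) = (1 + V)*√V = √V*(1 + V))
R(d) = -4*I*√6 (R(d) = -4*√(-1 - 5) = -4*I*√6)
R(4)*(78 + 1/a(Y(-5))) = (-4*I*√6)*(78 + 1/(√(1/(-3 - 5))*(1 + 1/(-3 - 5)))) = (-4*I*√6)*(78 + 1/(√(1/(-8))*(1 + 1/(-8)))) = (-4*I*√6)*(78 + 1/(√(-⅛)*(1 - ⅛))) = (-4*I*√6)*(78 + 1/((I*√2/4)*(7/8))) = (-4*I*√6)*(78 + 1/(7*I*√2/32)) = (-4*I*√6)*(78 - 16*I*√2/7) = -4*I*√6*(78 - 16*I*√2/7)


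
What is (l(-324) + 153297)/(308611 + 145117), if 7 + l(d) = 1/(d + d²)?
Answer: 16042105081/47483542656 ≈ 0.33785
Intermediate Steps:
l(d) = -7 + 1/(d + d²)
(l(-324) + 153297)/(308611 + 145117) = ((1 - 7*(-324) - 7*(-324)²)/((-324)*(1 - 324)) + 153297)/(308611 + 145117) = (-1/324*(1 + 2268 - 7*104976)/(-323) + 153297)/453728 = (-1/324*(-1/323)*(1 + 2268 - 734832) + 153297)*(1/453728) = (-1/324*(-1/323)*(-732563) + 153297)*(1/453728) = (-732563/104652 + 153297)*(1/453728) = (16042105081/104652)*(1/453728) = 16042105081/47483542656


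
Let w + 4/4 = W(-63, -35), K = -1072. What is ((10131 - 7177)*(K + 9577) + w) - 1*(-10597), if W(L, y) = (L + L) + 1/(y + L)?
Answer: 2463155519/98 ≈ 2.5134e+7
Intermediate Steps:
W(L, y) = 1/(L + y) + 2*L (W(L, y) = 2*L + 1/(L + y) = 1/(L + y) + 2*L)
w = -12447/98 (w = -1 + (1 + 2*(-63)**2 + 2*(-63)*(-35))/(-63 - 35) = -1 + (1 + 2*3969 + 4410)/(-98) = -1 - (1 + 7938 + 4410)/98 = -1 - 1/98*12349 = -1 - 12349/98 = -12447/98 ≈ -127.01)
((10131 - 7177)*(K + 9577) + w) - 1*(-10597) = ((10131 - 7177)*(-1072 + 9577) - 12447/98) - 1*(-10597) = (2954*8505 - 12447/98) + 10597 = (25123770 - 12447/98) + 10597 = 2462117013/98 + 10597 = 2463155519/98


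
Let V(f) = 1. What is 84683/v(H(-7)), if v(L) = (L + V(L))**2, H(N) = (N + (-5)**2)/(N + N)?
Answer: 4149467/4 ≈ 1.0374e+6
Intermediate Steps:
H(N) = (25 + N)/(2*N) (H(N) = (N + 25)/((2*N)) = (25 + N)*(1/(2*N)) = (25 + N)/(2*N))
v(L) = (1 + L)**2 (v(L) = (L + 1)**2 = (1 + L)**2)
84683/v(H(-7)) = 84683/((1 + (1/2)*(25 - 7)/(-7))**2) = 84683/((1 + (1/2)*(-1/7)*18)**2) = 84683/((1 - 9/7)**2) = 84683/((-2/7)**2) = 84683/(4/49) = 84683*(49/4) = 4149467/4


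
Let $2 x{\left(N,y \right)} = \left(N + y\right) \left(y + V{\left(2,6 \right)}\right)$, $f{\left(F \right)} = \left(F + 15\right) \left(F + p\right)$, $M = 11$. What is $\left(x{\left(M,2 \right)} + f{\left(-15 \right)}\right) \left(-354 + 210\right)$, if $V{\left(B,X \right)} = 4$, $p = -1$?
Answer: $-5616$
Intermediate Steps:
$f{\left(F \right)} = \left(-1 + F\right) \left(15 + F\right)$ ($f{\left(F \right)} = \left(F + 15\right) \left(F - 1\right) = \left(15 + F\right) \left(-1 + F\right) = \left(-1 + F\right) \left(15 + F\right)$)
$x{\left(N,y \right)} = \frac{\left(4 + y\right) \left(N + y\right)}{2}$ ($x{\left(N,y \right)} = \frac{\left(N + y\right) \left(y + 4\right)}{2} = \frac{\left(N + y\right) \left(4 + y\right)}{2} = \frac{\left(4 + y\right) \left(N + y\right)}{2}$)
$\left(x{\left(M,2 \right)} + f{\left(-15 \right)}\right) \left(-354 + 210\right) = \left(\left(\frac{2^{2}}{2} + 2 \cdot 11 + 2 \cdot 2 + \frac{1}{2} \cdot 11 \cdot 2\right) + \left(-15 + \left(-15\right)^{2} + 14 \left(-15\right)\right)\right) \left(-354 + 210\right) = \left(\left(\frac{1}{2} \cdot 4 + 22 + 4 + 11\right) - 0\right) \left(-144\right) = \left(\left(2 + 22 + 4 + 11\right) + 0\right) \left(-144\right) = \left(39 + 0\right) \left(-144\right) = 39 \left(-144\right) = -5616$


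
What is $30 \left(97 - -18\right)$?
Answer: $3450$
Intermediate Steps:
$30 \left(97 - -18\right) = 30 \left(97 + \left(-35 + 53\right)\right) = 30 \left(97 + 18\right) = 30 \cdot 115 = 3450$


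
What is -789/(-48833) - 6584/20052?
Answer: -76423861/244799829 ≈ -0.31219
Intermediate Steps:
-789/(-48833) - 6584/20052 = -789*(-1/48833) - 6584*1/20052 = 789/48833 - 1646/5013 = -76423861/244799829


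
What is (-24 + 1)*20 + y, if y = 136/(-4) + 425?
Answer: -69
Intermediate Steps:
y = 391 (y = -¼*136 + 425 = -34 + 425 = 391)
(-24 + 1)*20 + y = (-24 + 1)*20 + 391 = -23*20 + 391 = -460 + 391 = -69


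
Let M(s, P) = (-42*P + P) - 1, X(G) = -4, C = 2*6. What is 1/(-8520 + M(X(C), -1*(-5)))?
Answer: -1/8726 ≈ -0.00011460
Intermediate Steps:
C = 12
M(s, P) = -1 - 41*P (M(s, P) = -41*P - 1 = -1 - 41*P)
1/(-8520 + M(X(C), -1*(-5))) = 1/(-8520 + (-1 - (-41)*(-5))) = 1/(-8520 + (-1 - 41*5)) = 1/(-8520 + (-1 - 205)) = 1/(-8520 - 206) = 1/(-8726) = -1/8726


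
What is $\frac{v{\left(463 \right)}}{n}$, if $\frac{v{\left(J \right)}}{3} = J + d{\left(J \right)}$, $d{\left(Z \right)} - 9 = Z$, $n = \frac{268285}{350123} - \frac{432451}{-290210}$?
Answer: $\frac{285013794303150}{229270031323} \approx 1243.1$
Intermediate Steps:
$n = \frac{229270031323}{101609195830}$ ($n = 268285 \cdot \frac{1}{350123} - - \frac{432451}{290210} = \frac{268285}{350123} + \frac{432451}{290210} = \frac{229270031323}{101609195830} \approx 2.2564$)
$d{\left(Z \right)} = 9 + Z$
$v{\left(J \right)} = 27 + 6 J$ ($v{\left(J \right)} = 3 \left(J + \left(9 + J\right)\right) = 3 \left(9 + 2 J\right) = 27 + 6 J$)
$\frac{v{\left(463 \right)}}{n} = \frac{27 + 6 \cdot 463}{\frac{229270031323}{101609195830}} = \left(27 + 2778\right) \frac{101609195830}{229270031323} = 2805 \cdot \frac{101609195830}{229270031323} = \frac{285013794303150}{229270031323}$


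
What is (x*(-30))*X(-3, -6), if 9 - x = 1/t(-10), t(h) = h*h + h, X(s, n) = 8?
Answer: -6472/3 ≈ -2157.3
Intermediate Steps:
t(h) = h + h² (t(h) = h² + h = h + h²)
x = 809/90 (x = 9 - 1/((-10*(1 - 10))) = 9 - 1/((-10*(-9))) = 9 - 1/90 = 809/90 ≈ 8.9889)
(x*(-30))*X(-3, -6) = ((809/90)*(-30))*8 = -809/3*8 = -6472/3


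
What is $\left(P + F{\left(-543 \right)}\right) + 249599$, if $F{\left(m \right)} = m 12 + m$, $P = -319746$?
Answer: $-77206$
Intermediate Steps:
$F{\left(m \right)} = 13 m$ ($F{\left(m \right)} = 12 m + m = 13 m$)
$\left(P + F{\left(-543 \right)}\right) + 249599 = \left(-319746 + 13 \left(-543\right)\right) + 249599 = \left(-319746 - 7059\right) + 249599 = -326805 + 249599 = -77206$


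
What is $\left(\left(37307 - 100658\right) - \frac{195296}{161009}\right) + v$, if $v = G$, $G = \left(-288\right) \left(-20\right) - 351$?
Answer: $- \frac{9329378774}{161009} \approx -57943.0$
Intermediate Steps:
$G = 5409$ ($G = 5760 - 351 = 5409$)
$v = 5409$
$\left(\left(37307 - 100658\right) - \frac{195296}{161009}\right) + v = \left(\left(37307 - 100658\right) - \frac{195296}{161009}\right) + 5409 = \left(\left(37307 - 100658\right) - 195296 \cdot \frac{1}{161009}\right) + 5409 = \left(-63351 - \frac{195296}{161009}\right) + 5409 = - \frac{10200276455}{161009} + 5409 = - \frac{9329378774}{161009}$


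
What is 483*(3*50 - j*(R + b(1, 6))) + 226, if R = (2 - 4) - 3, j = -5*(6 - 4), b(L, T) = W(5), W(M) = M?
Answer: 72676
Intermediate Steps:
b(L, T) = 5
j = -10 (j = -5*2 = -10)
R = -5 (R = -2 - 3 = -5)
483*(3*50 - j*(R + b(1, 6))) + 226 = 483*(3*50 - (-10)*(-5 + 5)) + 226 = 483*(150 - (-10)*0) + 226 = 483*(150 - 1*0) + 226 = 483*(150 + 0) + 226 = 483*150 + 226 = 72450 + 226 = 72676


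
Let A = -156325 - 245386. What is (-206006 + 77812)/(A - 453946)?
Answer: 11654/77787 ≈ 0.14982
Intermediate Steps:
A = -401711
(-206006 + 77812)/(A - 453946) = (-206006 + 77812)/(-401711 - 453946) = -128194/(-855657) = -128194*(-1/855657) = 11654/77787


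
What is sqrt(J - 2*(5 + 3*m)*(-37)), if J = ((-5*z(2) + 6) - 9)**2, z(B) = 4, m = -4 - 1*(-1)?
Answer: sqrt(233) ≈ 15.264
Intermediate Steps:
m = -3 (m = -4 + 1 = -3)
J = 529 (J = ((-5*4 + 6) - 9)**2 = ((-20 + 6) - 9)**2 = (-14 - 9)**2 = (-23)**2 = 529)
sqrt(J - 2*(5 + 3*m)*(-37)) = sqrt(529 - 2*(5 + 3*(-3))*(-37)) = sqrt(529 - 2*(5 - 9)*(-37)) = sqrt(529 - 2*(-4)*(-37)) = sqrt(529 + 8*(-37)) = sqrt(529 - 296) = sqrt(233)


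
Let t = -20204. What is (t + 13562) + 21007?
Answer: 14365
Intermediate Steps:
(t + 13562) + 21007 = (-20204 + 13562) + 21007 = -6642 + 21007 = 14365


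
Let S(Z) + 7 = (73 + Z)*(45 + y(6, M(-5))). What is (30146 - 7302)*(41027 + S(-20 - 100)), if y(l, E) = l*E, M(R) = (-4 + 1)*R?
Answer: 792115700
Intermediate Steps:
M(R) = -3*R
y(l, E) = E*l
S(Z) = 9848 + 135*Z (S(Z) = -7 + (73 + Z)*(45 - 3*(-5)*6) = -7 + (73 + Z)*(45 + 15*6) = -7 + (73 + Z)*(45 + 90) = -7 + (73 + Z)*135 = -7 + (9855 + 135*Z) = 9848 + 135*Z)
(30146 - 7302)*(41027 + S(-20 - 100)) = (30146 - 7302)*(41027 + (9848 + 135*(-20 - 100))) = 22844*(41027 + (9848 + 135*(-120))) = 22844*(41027 + (9848 - 16200)) = 22844*(41027 - 6352) = 22844*34675 = 792115700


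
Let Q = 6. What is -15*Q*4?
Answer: -360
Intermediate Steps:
-15*Q*4 = -15*6*4 = -5*18*4 = -90*4 = -360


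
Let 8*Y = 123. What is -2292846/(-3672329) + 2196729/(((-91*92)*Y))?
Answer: -2938921392/178748479 ≈ -16.442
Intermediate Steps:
Y = 123/8 (Y = (⅛)*123 = 123/8 ≈ 15.375)
-2292846/(-3672329) + 2196729/(((-91*92)*Y)) = -2292846/(-3672329) + 2196729/((-91*92*(123/8))) = -2292846*(-1/3672329) + 2196729/((-8372*123/8)) = 53322/85403 + 2196729/(-257439/2) = 53322/85403 + 2196729*(-2/257439) = 53322/85403 - 1464486/85813 = -2938921392/178748479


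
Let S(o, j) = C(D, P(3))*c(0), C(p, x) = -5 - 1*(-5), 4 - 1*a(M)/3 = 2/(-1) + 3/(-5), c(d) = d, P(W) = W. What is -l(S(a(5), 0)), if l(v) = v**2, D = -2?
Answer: 0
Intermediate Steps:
a(M) = 99/5 (a(M) = 12 - 3*(2/(-1) + 3/(-5)) = 12 - 3*(2*(-1) + 3*(-1/5)) = 12 - 3*(-2 - 3/5) = 12 - 3*(-13/5) = 12 + 39/5 = 99/5)
C(p, x) = 0 (C(p, x) = -5 + 5 = 0)
S(o, j) = 0 (S(o, j) = 0*0 = 0)
-l(S(a(5), 0)) = -1*0**2 = -1*0 = 0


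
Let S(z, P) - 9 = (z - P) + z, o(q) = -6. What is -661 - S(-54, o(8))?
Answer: -568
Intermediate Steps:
S(z, P) = 9 - P + 2*z (S(z, P) = 9 + ((z - P) + z) = 9 + (-P + 2*z) = 9 - P + 2*z)
-661 - S(-54, o(8)) = -661 - (9 - 1*(-6) + 2*(-54)) = -661 - (9 + 6 - 108) = -661 - 1*(-93) = -661 + 93 = -568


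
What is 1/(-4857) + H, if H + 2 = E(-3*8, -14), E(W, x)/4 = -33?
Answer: -650839/4857 ≈ -134.00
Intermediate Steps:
E(W, x) = -132 (E(W, x) = 4*(-33) = -132)
H = -134 (H = -2 - 132 = -134)
1/(-4857) + H = 1/(-4857) - 134 = -1/4857 - 134 = -650839/4857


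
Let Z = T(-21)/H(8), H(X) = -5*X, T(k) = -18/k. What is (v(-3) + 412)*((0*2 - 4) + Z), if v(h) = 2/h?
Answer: -347371/210 ≈ -1654.1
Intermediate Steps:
Z = -3/140 (Z = (-18/(-21))/((-5*8)) = -18*(-1/21)/(-40) = (6/7)*(-1/40) = -3/140 ≈ -0.021429)
(v(-3) + 412)*((0*2 - 4) + Z) = (2/(-3) + 412)*((0*2 - 4) - 3/140) = (2*(-1/3) + 412)*((0 - 4) - 3/140) = (-2/3 + 412)*(-4 - 3/140) = (1234/3)*(-563/140) = -347371/210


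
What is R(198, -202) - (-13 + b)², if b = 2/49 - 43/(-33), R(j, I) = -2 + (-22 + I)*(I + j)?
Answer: 1982284862/2614689 ≈ 758.13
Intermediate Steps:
b = 2173/1617 (b = 2*(1/49) - 43*(-1/33) = 2/49 + 43/33 = 2173/1617 ≈ 1.3438)
R(198, -202) - (-13 + b)² = (-2 + (-202)² - 22*(-202) - 22*198 - 202*198) - (-13 + 2173/1617)² = (-2 + 40804 + 4444 - 4356 - 39996) - (-18848/1617)² = 894 - 1*355247104/2614689 = 894 - 355247104/2614689 = 1982284862/2614689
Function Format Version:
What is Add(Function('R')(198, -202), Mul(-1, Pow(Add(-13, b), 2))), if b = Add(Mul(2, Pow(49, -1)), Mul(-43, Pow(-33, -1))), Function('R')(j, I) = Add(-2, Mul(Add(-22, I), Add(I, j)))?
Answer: Rational(1982284862, 2614689) ≈ 758.13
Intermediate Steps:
b = Rational(2173, 1617) (b = Add(Mul(2, Rational(1, 49)), Mul(-43, Rational(-1, 33))) = Add(Rational(2, 49), Rational(43, 33)) = Rational(2173, 1617) ≈ 1.3438)
Add(Function('R')(198, -202), Mul(-1, Pow(Add(-13, b), 2))) = Add(Add(-2, Pow(-202, 2), Mul(-22, -202), Mul(-22, 198), Mul(-202, 198)), Mul(-1, Pow(Add(-13, Rational(2173, 1617)), 2))) = Add(Add(-2, 40804, 4444, -4356, -39996), Mul(-1, Pow(Rational(-18848, 1617), 2))) = Add(894, Mul(-1, Rational(355247104, 2614689))) = Add(894, Rational(-355247104, 2614689)) = Rational(1982284862, 2614689)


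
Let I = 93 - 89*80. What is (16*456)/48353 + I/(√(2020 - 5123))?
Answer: 7296/48353 + 7027*I*√3103/3103 ≈ 0.15089 + 126.15*I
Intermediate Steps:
I = -7027 (I = 93 - 7120 = -7027)
(16*456)/48353 + I/(√(2020 - 5123)) = (16*456)/48353 - 7027/√(2020 - 5123) = 7296*(1/48353) - 7027*(-I*√3103/3103) = 7296/48353 - 7027*(-I*√3103/3103) = 7296/48353 - (-7027)*I*√3103/3103 = 7296/48353 + 7027*I*√3103/3103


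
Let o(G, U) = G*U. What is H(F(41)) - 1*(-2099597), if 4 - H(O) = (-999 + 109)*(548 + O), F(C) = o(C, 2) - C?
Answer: 2623811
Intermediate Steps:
F(C) = C (F(C) = C*2 - C = 2*C - C = C)
H(O) = 487724 + 890*O (H(O) = 4 - (-999 + 109)*(548 + O) = 4 - (-890)*(548 + O) = 4 - (-487720 - 890*O) = 4 + (487720 + 890*O) = 487724 + 890*O)
H(F(41)) - 1*(-2099597) = (487724 + 890*41) - 1*(-2099597) = (487724 + 36490) + 2099597 = 524214 + 2099597 = 2623811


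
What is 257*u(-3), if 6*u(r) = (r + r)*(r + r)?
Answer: 1542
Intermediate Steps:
u(r) = 2*r²/3 (u(r) = ((r + r)*(r + r))/6 = ((2*r)*(2*r))/6 = (4*r²)/6 = 2*r²/3)
257*u(-3) = 257*((⅔)*(-3)²) = 257*((⅔)*9) = 257*6 = 1542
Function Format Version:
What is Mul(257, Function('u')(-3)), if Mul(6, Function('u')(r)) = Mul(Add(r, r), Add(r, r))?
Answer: 1542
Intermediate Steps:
Function('u')(r) = Mul(Rational(2, 3), Pow(r, 2)) (Function('u')(r) = Mul(Rational(1, 6), Mul(Add(r, r), Add(r, r))) = Mul(Rational(1, 6), Mul(Mul(2, r), Mul(2, r))) = Mul(Rational(1, 6), Mul(4, Pow(r, 2))) = Mul(Rational(2, 3), Pow(r, 2)))
Mul(257, Function('u')(-3)) = Mul(257, Mul(Rational(2, 3), Pow(-3, 2))) = Mul(257, Mul(Rational(2, 3), 9)) = Mul(257, 6) = 1542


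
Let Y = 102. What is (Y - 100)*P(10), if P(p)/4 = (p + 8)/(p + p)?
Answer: 36/5 ≈ 7.2000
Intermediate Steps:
P(p) = 2*(8 + p)/p (P(p) = 4*((p + 8)/(p + p)) = 4*((8 + p)/((2*p))) = 4*((8 + p)*(1/(2*p))) = 4*((8 + p)/(2*p)) = 2*(8 + p)/p)
(Y - 100)*P(10) = (102 - 100)*(2 + 16/10) = 2*(2 + 16*(⅒)) = 2*(2 + 8/5) = 2*(18/5) = 36/5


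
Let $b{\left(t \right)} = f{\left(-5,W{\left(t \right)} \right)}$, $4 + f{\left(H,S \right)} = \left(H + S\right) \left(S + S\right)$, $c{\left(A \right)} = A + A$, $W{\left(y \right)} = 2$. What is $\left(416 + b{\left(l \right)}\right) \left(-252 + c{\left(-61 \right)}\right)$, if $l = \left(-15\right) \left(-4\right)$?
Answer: $-149600$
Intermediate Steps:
$c{\left(A \right)} = 2 A$
$l = 60$
$f{\left(H,S \right)} = -4 + 2 S \left(H + S\right)$ ($f{\left(H,S \right)} = -4 + \left(H + S\right) \left(S + S\right) = -4 + \left(H + S\right) 2 S = -4 + 2 S \left(H + S\right)$)
$b{\left(t \right)} = -16$ ($b{\left(t \right)} = -4 + 2 \cdot 2^{2} + 2 \left(-5\right) 2 = -4 + 2 \cdot 4 - 20 = -4 + 8 - 20 = -16$)
$\left(416 + b{\left(l \right)}\right) \left(-252 + c{\left(-61 \right)}\right) = \left(416 - 16\right) \left(-252 + 2 \left(-61\right)\right) = 400 \left(-252 - 122\right) = 400 \left(-374\right) = -149600$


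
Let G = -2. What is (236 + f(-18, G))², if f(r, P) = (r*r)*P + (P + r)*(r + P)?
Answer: 144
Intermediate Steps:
f(r, P) = (P + r)² + P*r² (f(r, P) = r²*P + (P + r)*(P + r) = P*r² + (P + r)² = (P + r)² + P*r²)
(236 + f(-18, G))² = (236 + ((-2 - 18)² - 2*(-18)²))² = (236 + ((-20)² - 2*324))² = (236 + (400 - 648))² = (236 - 248)² = (-12)² = 144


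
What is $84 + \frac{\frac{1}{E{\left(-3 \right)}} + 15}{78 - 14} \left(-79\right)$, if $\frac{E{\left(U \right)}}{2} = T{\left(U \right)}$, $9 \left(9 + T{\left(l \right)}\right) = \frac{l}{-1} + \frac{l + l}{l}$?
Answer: $\frac{637743}{9728} \approx 65.557$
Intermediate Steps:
$T{\left(l \right)} = - \frac{79}{9} - \frac{l}{9}$ ($T{\left(l \right)} = -9 + \frac{\frac{l}{-1} + \frac{l + l}{l}}{9} = -9 + \frac{l \left(-1\right) + \frac{2 l}{l}}{9} = -9 + \frac{- l + 2}{9} = -9 + \frac{2 - l}{9} = -9 - \left(- \frac{2}{9} + \frac{l}{9}\right) = - \frac{79}{9} - \frac{l}{9}$)
$E{\left(U \right)} = - \frac{158}{9} - \frac{2 U}{9}$ ($E{\left(U \right)} = 2 \left(- \frac{79}{9} - \frac{U}{9}\right) = - \frac{158}{9} - \frac{2 U}{9}$)
$84 + \frac{\frac{1}{E{\left(-3 \right)}} + 15}{78 - 14} \left(-79\right) = 84 + \frac{\frac{1}{- \frac{158}{9} - - \frac{2}{3}} + 15}{78 - 14} \left(-79\right) = 84 + \frac{\frac{1}{- \frac{158}{9} + \frac{2}{3}} + 15}{64} \left(-79\right) = 84 + \left(\frac{1}{- \frac{152}{9}} + 15\right) \frac{1}{64} \left(-79\right) = 84 + \left(- \frac{9}{152} + 15\right) \frac{1}{64} \left(-79\right) = 84 + \frac{2271}{152} \cdot \frac{1}{64} \left(-79\right) = 84 + \frac{2271}{9728} \left(-79\right) = 84 - \frac{179409}{9728} = \frac{637743}{9728}$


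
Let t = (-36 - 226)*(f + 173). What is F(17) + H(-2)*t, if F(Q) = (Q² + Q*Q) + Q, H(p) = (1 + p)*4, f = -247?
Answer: -76957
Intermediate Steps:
H(p) = 4 + 4*p
t = 19388 (t = (-36 - 226)*(-247 + 173) = -262*(-74) = 19388)
F(Q) = Q + 2*Q² (F(Q) = (Q² + Q²) + Q = 2*Q² + Q = Q + 2*Q²)
F(17) + H(-2)*t = 17*(1 + 2*17) + (4 + 4*(-2))*19388 = 17*(1 + 34) + (4 - 8)*19388 = 17*35 - 4*19388 = 595 - 77552 = -76957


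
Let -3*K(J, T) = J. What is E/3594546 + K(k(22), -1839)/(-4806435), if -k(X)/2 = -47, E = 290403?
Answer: 465305257471/5758983901170 ≈ 0.080796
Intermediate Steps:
k(X) = 94 (k(X) = -2*(-47) = 94)
K(J, T) = -J/3
E/3594546 + K(k(22), -1839)/(-4806435) = 290403/3594546 - ⅓*94/(-4806435) = 290403*(1/3594546) - 94/3*(-1/4806435) = 32267/399394 + 94/14419305 = 465305257471/5758983901170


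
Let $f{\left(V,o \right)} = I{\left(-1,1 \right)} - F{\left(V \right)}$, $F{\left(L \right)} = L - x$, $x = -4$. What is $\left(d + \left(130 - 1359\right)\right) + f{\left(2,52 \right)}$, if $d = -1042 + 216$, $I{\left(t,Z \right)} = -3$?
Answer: $-2064$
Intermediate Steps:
$d = -826$
$F{\left(L \right)} = 4 + L$ ($F{\left(L \right)} = L - -4 = L + 4 = 4 + L$)
$f{\left(V,o \right)} = -7 - V$ ($f{\left(V,o \right)} = -3 - \left(4 + V\right) = -7 - V$)
$\left(d + \left(130 - 1359\right)\right) + f{\left(2,52 \right)} = \left(-826 + \left(130 - 1359\right)\right) - 9 = \left(-826 - 1229\right) - 9 = -2055 - 9 = -2064$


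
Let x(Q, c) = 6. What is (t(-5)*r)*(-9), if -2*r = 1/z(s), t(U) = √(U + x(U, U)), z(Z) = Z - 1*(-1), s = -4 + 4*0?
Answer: -3/2 ≈ -1.5000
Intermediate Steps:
s = -4 (s = -4 + 0 = -4)
z(Z) = 1 + Z (z(Z) = Z + 1 = 1 + Z)
t(U) = √(6 + U) (t(U) = √(U + 6) = √(6 + U))
r = ⅙ (r = -1/(2*(1 - 4)) = -½/(-3) = -½*(-⅓) = ⅙ ≈ 0.16667)
(t(-5)*r)*(-9) = (√(6 - 5)*(⅙))*(-9) = (√1*(⅙))*(-9) = (1*(⅙))*(-9) = (⅙)*(-9) = -3/2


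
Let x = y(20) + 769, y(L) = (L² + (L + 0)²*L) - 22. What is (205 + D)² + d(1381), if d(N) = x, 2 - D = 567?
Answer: 138747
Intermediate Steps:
D = -565 (D = 2 - 1*567 = 2 - 567 = -565)
y(L) = -22 + L² + L³ (y(L) = (L² + L²*L) - 22 = (L² + L³) - 22 = -22 + L² + L³)
x = 9147 (x = (-22 + 20² + 20³) + 769 = (-22 + 400 + 8000) + 769 = 8378 + 769 = 9147)
d(N) = 9147
(205 + D)² + d(1381) = (205 - 565)² + 9147 = (-360)² + 9147 = 129600 + 9147 = 138747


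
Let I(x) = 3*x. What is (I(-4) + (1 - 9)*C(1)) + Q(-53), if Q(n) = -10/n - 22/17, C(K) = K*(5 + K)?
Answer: -55056/901 ≈ -61.105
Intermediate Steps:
Q(n) = -22/17 - 10/n (Q(n) = -10/n - 22*1/17 = -10/n - 22/17 = -22/17 - 10/n)
(I(-4) + (1 - 9)*C(1)) + Q(-53) = (3*(-4) + (1 - 9)*(1*(5 + 1))) + (-22/17 - 10/(-53)) = (-12 - 8*6) + (-22/17 - 10*(-1/53)) = (-12 - 8*6) + (-22/17 + 10/53) = (-12 - 48) - 996/901 = -60 - 996/901 = -55056/901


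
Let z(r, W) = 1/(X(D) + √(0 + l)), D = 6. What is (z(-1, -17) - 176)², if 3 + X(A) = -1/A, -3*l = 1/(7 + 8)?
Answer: 4*(589600*√5 + 13997149*I)/(76*√5 + 1801*I) ≈ 31087.0 + 5.2305*I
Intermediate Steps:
l = -1/45 (l = -1/(3*(7 + 8)) = -⅓/15 = -⅓*1/15 = -1/45 ≈ -0.022222)
X(A) = -3 - 1/A
z(r, W) = 1/(-19/6 + I*√5/15) (z(r, W) = 1/((-3 - 1/6) + √(0 - 1/45)) = 1/((-3 - 1*⅙) + √(-1/45)) = 1/((-3 - ⅙) + I*√5/15) = 1/(-19/6 + I*√5/15))
(z(-1, -17) - 176)² = ((-190/603 - 4*I*√5/603) - 176)² = (-106318/603 - 4*I*√5/603)²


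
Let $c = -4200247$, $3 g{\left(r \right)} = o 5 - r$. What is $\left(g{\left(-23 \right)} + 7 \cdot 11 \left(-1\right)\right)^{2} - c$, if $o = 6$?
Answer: $\frac{37833907}{9} \approx 4.2038 \cdot 10^{6}$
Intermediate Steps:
$g{\left(r \right)} = 10 - \frac{r}{3}$ ($g{\left(r \right)} = \frac{6 \cdot 5 - r}{3} = \frac{30 - r}{3} = 10 - \frac{r}{3}$)
$\left(g{\left(-23 \right)} + 7 \cdot 11 \left(-1\right)\right)^{2} - c = \left(\left(10 - - \frac{23}{3}\right) + 7 \cdot 11 \left(-1\right)\right)^{2} - -4200247 = \left(\left(10 + \frac{23}{3}\right) + 77 \left(-1\right)\right)^{2} + 4200247 = \left(\frac{53}{3} - 77\right)^{2} + 4200247 = \left(- \frac{178}{3}\right)^{2} + 4200247 = \frac{31684}{9} + 4200247 = \frac{37833907}{9}$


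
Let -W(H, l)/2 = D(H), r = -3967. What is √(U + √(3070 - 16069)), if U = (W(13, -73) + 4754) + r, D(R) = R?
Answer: √(761 + I*√12999) ≈ 27.663 + 2.0607*I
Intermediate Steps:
W(H, l) = -2*H
U = 761 (U = (-2*13 + 4754) - 3967 = (-26 + 4754) - 3967 = 4728 - 3967 = 761)
√(U + √(3070 - 16069)) = √(761 + √(3070 - 16069)) = √(761 + √(-12999)) = √(761 + I*√12999)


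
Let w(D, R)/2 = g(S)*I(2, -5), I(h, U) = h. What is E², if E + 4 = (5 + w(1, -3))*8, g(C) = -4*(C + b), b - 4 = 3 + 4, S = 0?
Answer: 1882384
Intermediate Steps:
b = 11 (b = 4 + (3 + 4) = 4 + 7 = 11)
g(C) = -44 - 4*C (g(C) = -4*(C + 11) = -4*(11 + C) = -44 - 4*C)
w(D, R) = -176 (w(D, R) = 2*((-44 - 4*0)*2) = 2*((-44 + 0)*2) = 2*(-44*2) = 2*(-88) = -176)
E = -1372 (E = -4 + (5 - 176)*8 = -4 - 171*8 = -4 - 1368 = -1372)
E² = (-1372)² = 1882384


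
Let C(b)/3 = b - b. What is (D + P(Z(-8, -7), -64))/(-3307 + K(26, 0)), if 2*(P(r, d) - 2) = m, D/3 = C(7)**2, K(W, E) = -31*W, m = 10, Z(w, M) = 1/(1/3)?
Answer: -7/4113 ≈ -0.0017019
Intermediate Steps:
C(b) = 0 (C(b) = 3*(b - b) = 3*0 = 0)
Z(w, M) = 3 (Z(w, M) = 1/(1/3) = 3)
D = 0 (D = 3*0**2 = 3*0 = 0)
P(r, d) = 7 (P(r, d) = 2 + (1/2)*10 = 2 + 5 = 7)
(D + P(Z(-8, -7), -64))/(-3307 + K(26, 0)) = (0 + 7)/(-3307 - 31*26) = 7/(-3307 - 806) = 7/(-4113) = 7*(-1/4113) = -7/4113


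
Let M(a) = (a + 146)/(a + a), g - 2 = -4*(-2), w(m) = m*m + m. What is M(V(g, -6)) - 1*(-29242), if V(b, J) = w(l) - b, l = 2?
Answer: 116897/4 ≈ 29224.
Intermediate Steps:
w(m) = m + m**2 (w(m) = m**2 + m = m + m**2)
g = 10 (g = 2 - 4*(-2) = 2 + 8 = 10)
V(b, J) = 6 - b (V(b, J) = 2*(1 + 2) - b = 2*3 - b = 6 - b)
M(a) = (146 + a)/(2*a) (M(a) = (146 + a)/((2*a)) = (146 + a)*(1/(2*a)) = (146 + a)/(2*a))
M(V(g, -6)) - 1*(-29242) = (146 + (6 - 1*10))/(2*(6 - 1*10)) - 1*(-29242) = (146 + (6 - 10))/(2*(6 - 10)) + 29242 = (1/2)*(146 - 4)/(-4) + 29242 = (1/2)*(-1/4)*142 + 29242 = -71/4 + 29242 = 116897/4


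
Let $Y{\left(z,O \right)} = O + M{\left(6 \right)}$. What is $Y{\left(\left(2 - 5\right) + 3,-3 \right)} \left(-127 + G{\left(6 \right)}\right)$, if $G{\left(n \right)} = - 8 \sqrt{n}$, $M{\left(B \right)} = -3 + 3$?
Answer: $381 + 24 \sqrt{6} \approx 439.79$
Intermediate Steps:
$M{\left(B \right)} = 0$
$Y{\left(z,O \right)} = O$ ($Y{\left(z,O \right)} = O + 0 = O$)
$Y{\left(\left(2 - 5\right) + 3,-3 \right)} \left(-127 + G{\left(6 \right)}\right) = - 3 \left(-127 - 8 \sqrt{6}\right) = 381 + 24 \sqrt{6}$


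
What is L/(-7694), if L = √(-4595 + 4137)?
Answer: -I*√458/7694 ≈ -0.0027815*I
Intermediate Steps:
L = I*√458 (L = √(-458) = I*√458 ≈ 21.401*I)
L/(-7694) = (I*√458)/(-7694) = (I*√458)*(-1/7694) = -I*√458/7694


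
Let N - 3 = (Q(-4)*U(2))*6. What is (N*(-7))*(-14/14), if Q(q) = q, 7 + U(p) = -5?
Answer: 2037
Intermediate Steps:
U(p) = -12 (U(p) = -7 - 5 = -12)
N = 291 (N = 3 - 4*(-12)*6 = 3 + 48*6 = 3 + 288 = 291)
(N*(-7))*(-14/14) = (291*(-7))*(-14/14) = -(-28518)/14 = -2037*(-1) = 2037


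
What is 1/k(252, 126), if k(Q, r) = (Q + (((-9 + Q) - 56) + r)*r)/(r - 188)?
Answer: -31/19845 ≈ -0.0015621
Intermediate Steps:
k(Q, r) = (Q + r*(-65 + Q + r))/(-188 + r) (k(Q, r) = (Q + ((-65 + Q) + r)*r)/(-188 + r) = (Q + (-65 + Q + r)*r)/(-188 + r) = (Q + r*(-65 + Q + r))/(-188 + r))
1/k(252, 126) = 1/((252 + 126² - 65*126 + 252*126)/(-188 + 126)) = 1/((252 + 15876 - 8190 + 31752)/(-62)) = 1/(-1/62*39690) = 1/(-19845/31) = -31/19845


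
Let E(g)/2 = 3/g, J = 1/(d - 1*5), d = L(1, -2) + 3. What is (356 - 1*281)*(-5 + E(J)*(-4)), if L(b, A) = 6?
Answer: -7575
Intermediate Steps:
d = 9 (d = 6 + 3 = 9)
J = ¼ (J = 1/(9 - 1*5) = 1/(9 - 5) = 1/4 = ¼ ≈ 0.25000)
E(g) = 6/g (E(g) = 2*(3/g) = 6/g)
(356 - 1*281)*(-5 + E(J)*(-4)) = (356 - 1*281)*(-5 + (6/(¼))*(-4)) = (356 - 281)*(-5 + (6*4)*(-4)) = 75*(-5 + 24*(-4)) = 75*(-5 - 96) = 75*(-101) = -7575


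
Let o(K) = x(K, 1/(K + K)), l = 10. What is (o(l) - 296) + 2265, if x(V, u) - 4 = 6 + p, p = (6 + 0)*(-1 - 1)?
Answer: 1967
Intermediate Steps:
p = -12 (p = 6*(-2) = -12)
x(V, u) = -2 (x(V, u) = 4 + (6 - 12) = 4 - 6 = -2)
o(K) = -2
(o(l) - 296) + 2265 = (-2 - 296) + 2265 = -298 + 2265 = 1967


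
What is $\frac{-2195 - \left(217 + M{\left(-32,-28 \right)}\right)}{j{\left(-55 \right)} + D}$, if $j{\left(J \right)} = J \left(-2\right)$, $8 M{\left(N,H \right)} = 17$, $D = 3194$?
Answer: $- \frac{2759}{3776} \approx -0.73067$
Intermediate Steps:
$M{\left(N,H \right)} = \frac{17}{8}$ ($M{\left(N,H \right)} = \frac{1}{8} \cdot 17 = \frac{17}{8}$)
$j{\left(J \right)} = - 2 J$
$\frac{-2195 - \left(217 + M{\left(-32,-28 \right)}\right)}{j{\left(-55 \right)} + D} = \frac{-2195 - \frac{1753}{8}}{\left(-2\right) \left(-55\right) + 3194} = \frac{-2195 - \frac{1753}{8}}{110 + 3194} = \frac{-2195 - \frac{1753}{8}}{3304} = \left(- \frac{19313}{8}\right) \frac{1}{3304} = - \frac{2759}{3776}$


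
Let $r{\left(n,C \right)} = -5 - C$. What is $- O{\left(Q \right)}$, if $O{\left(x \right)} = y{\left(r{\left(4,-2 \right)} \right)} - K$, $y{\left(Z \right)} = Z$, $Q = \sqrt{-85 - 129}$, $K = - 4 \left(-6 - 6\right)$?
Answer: $51$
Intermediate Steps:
$K = 48$ ($K = \left(-4\right) \left(-12\right) = 48$)
$Q = i \sqrt{214}$ ($Q = \sqrt{-214} = i \sqrt{214} \approx 14.629 i$)
$O{\left(x \right)} = -51$ ($O{\left(x \right)} = \left(-5 - -2\right) - 48 = \left(-5 + 2\right) - 48 = -3 - 48 = -51$)
$- O{\left(Q \right)} = \left(-1\right) \left(-51\right) = 51$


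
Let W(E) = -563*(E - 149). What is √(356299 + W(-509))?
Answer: √726753 ≈ 852.50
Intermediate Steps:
W(E) = 83887 - 563*E (W(E) = -563*(-149 + E) = 83887 - 563*E)
√(356299 + W(-509)) = √(356299 + (83887 - 563*(-509))) = √(356299 + (83887 + 286567)) = √(356299 + 370454) = √726753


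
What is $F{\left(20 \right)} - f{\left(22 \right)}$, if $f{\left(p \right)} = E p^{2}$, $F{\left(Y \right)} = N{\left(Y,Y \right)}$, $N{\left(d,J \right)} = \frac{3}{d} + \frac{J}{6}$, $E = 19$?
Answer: $- \frac{551551}{60} \approx -9192.5$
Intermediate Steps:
$N{\left(d,J \right)} = \frac{3}{d} + \frac{J}{6}$ ($N{\left(d,J \right)} = \frac{3}{d} + J \frac{1}{6} = \frac{3}{d} + \frac{J}{6}$)
$F{\left(Y \right)} = \frac{3}{Y} + \frac{Y}{6}$
$f{\left(p \right)} = 19 p^{2}$
$F{\left(20 \right)} - f{\left(22 \right)} = \left(\frac{3}{20} + \frac{1}{6} \cdot 20\right) - 19 \cdot 22^{2} = \left(3 \cdot \frac{1}{20} + \frac{10}{3}\right) - 19 \cdot 484 = \left(\frac{3}{20} + \frac{10}{3}\right) - 9196 = \frac{209}{60} - 9196 = - \frac{551551}{60}$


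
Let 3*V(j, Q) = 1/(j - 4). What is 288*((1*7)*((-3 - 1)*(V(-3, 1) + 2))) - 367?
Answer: -16111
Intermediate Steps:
V(j, Q) = 1/(3*(-4 + j)) (V(j, Q) = 1/(3*(j - 4)) = 1/(3*(-4 + j)))
288*((1*7)*((-3 - 1)*(V(-3, 1) + 2))) - 367 = 288*((1*7)*((-3 - 1)*(1/(3*(-4 - 3)) + 2))) - 367 = 288*(7*(-4*((⅓)/(-7) + 2))) - 367 = 288*(7*(-4*((⅓)*(-⅐) + 2))) - 367 = 288*(7*(-4*(-1/21 + 2))) - 367 = 288*(7*(-4*41/21)) - 367 = 288*(7*(-164/21)) - 367 = 288*(-164/3) - 367 = -15744 - 367 = -16111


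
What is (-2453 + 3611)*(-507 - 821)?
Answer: -1537824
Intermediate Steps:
(-2453 + 3611)*(-507 - 821) = 1158*(-1328) = -1537824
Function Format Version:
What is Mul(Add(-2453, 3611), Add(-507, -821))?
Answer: -1537824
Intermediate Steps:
Mul(Add(-2453, 3611), Add(-507, -821)) = Mul(1158, -1328) = -1537824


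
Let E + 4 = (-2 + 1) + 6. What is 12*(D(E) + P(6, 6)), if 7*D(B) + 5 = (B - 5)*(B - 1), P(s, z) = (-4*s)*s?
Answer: -12156/7 ≈ -1736.6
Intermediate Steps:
P(s, z) = -4*s²
E = 1 (E = -4 + ((-2 + 1) + 6) = -4 + (-1 + 6) = -4 + 5 = 1)
D(B) = -5/7 + (-1 + B)*(-5 + B)/7 (D(B) = -5/7 + ((B - 5)*(B - 1))/7 = -5/7 + ((-5 + B)*(-1 + B))/7 = -5/7 + ((-1 + B)*(-5 + B))/7 = -5/7 + (-1 + B)*(-5 + B)/7)
12*(D(E) + P(6, 6)) = 12*((⅐)*1*(-6 + 1) - 4*6²) = 12*((⅐)*1*(-5) - 4*36) = 12*(-5/7 - 144) = 12*(-1013/7) = -12156/7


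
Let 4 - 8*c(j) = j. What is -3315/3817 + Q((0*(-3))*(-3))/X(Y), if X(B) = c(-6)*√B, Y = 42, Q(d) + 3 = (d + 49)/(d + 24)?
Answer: -3315/3817 - 23*√42/1260 ≈ -0.98678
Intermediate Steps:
Q(d) = -3 + (49 + d)/(24 + d) (Q(d) = -3 + (d + 49)/(d + 24) = -3 + (49 + d)/(24 + d))
c(j) = ½ - j/8
X(B) = 5*√B/4 (X(B) = (½ - ⅛*(-6))*√B = (½ + ¾)*√B = 5*√B/4)
-3315/3817 + Q((0*(-3))*(-3))/X(Y) = -3315/3817 + ((-23 - 2*0*(-3)*(-3))/(24 + (0*(-3))*(-3)))/((5*√42/4)) = -3315*1/3817 + ((-23 - 0*(-3))/(24 + 0*(-3)))*(2*√42/105) = -3315/3817 + ((-23 - 2*0)/(24 + 0))*(2*√42/105) = -3315/3817 + ((-23 + 0)/24)*(2*√42/105) = -3315/3817 + ((1/24)*(-23))*(2*√42/105) = -3315/3817 - 23*√42/1260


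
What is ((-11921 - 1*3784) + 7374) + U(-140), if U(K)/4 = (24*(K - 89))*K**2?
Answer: -430894731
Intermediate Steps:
U(K) = 4*K**2*(-2136 + 24*K) (U(K) = 4*((24*(K - 89))*K**2) = 4*((24*(-89 + K))*K**2) = 4*((-2136 + 24*K)*K**2) = 4*(K**2*(-2136 + 24*K)) = 4*K**2*(-2136 + 24*K))
((-11921 - 1*3784) + 7374) + U(-140) = ((-11921 - 1*3784) + 7374) + 96*(-140)**2*(-89 - 140) = ((-11921 - 3784) + 7374) + 96*19600*(-229) = (-15705 + 7374) - 430886400 = -8331 - 430886400 = -430894731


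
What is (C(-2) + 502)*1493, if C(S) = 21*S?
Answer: 686780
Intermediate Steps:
(C(-2) + 502)*1493 = (21*(-2) + 502)*1493 = (-42 + 502)*1493 = 460*1493 = 686780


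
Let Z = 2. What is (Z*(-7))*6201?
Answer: -86814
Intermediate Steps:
(Z*(-7))*6201 = (2*(-7))*6201 = -14*6201 = -86814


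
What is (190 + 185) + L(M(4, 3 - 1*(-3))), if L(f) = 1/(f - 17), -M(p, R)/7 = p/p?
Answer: 8999/24 ≈ 374.96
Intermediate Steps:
M(p, R) = -7 (M(p, R) = -7*p/p = -7*1 = -7)
L(f) = 1/(-17 + f)
(190 + 185) + L(M(4, 3 - 1*(-3))) = (190 + 185) + 1/(-17 - 7) = 375 + 1/(-24) = 375 - 1/24 = 8999/24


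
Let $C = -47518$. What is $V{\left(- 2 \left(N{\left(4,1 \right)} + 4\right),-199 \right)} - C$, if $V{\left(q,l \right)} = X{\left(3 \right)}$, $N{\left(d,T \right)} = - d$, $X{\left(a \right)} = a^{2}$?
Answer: $47527$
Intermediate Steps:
$V{\left(q,l \right)} = 9$ ($V{\left(q,l \right)} = 3^{2} = 9$)
$V{\left(- 2 \left(N{\left(4,1 \right)} + 4\right),-199 \right)} - C = 9 - -47518 = 9 + 47518 = 47527$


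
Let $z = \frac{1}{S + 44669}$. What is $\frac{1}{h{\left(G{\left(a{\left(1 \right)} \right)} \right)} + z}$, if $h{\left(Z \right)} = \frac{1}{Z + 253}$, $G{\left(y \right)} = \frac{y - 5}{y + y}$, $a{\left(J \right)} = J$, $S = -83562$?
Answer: $\frac{9762143}{38642} \approx 252.63$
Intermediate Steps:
$z = - \frac{1}{38893}$ ($z = \frac{1}{-83562 + 44669} = \frac{1}{-38893} = - \frac{1}{38893} \approx -2.5712 \cdot 10^{-5}$)
$G{\left(y \right)} = \frac{-5 + y}{2 y}$
$h{\left(Z \right)} = \frac{1}{253 + Z}$
$\frac{1}{h{\left(G{\left(a{\left(1 \right)} \right)} \right)} + z} = \frac{1}{\frac{1}{253 + \frac{-5 + 1}{2 \cdot 1}} - \frac{1}{38893}} = \frac{1}{\frac{1}{253 + \frac{1}{2} \cdot 1 \left(-4\right)} - \frac{1}{38893}} = \frac{1}{\frac{1}{253 - 2} - \frac{1}{38893}} = \frac{1}{\frac{1}{251} - \frac{1}{38893}} = \frac{1}{\frac{38642}{9762143}} = \frac{9762143}{38642}$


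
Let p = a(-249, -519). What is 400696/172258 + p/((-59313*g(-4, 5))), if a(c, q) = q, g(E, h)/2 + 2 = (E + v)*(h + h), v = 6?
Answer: 142613791405/61302832524 ≈ 2.3264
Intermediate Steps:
g(E, h) = -4 + 4*h*(6 + E) (g(E, h) = -4 + 2*((E + 6)*(h + h)) = -4 + 2*((6 + E)*(2*h)) = -4 + 2*(2*h*(6 + E)) = -4 + 4*h*(6 + E))
p = -519
400696/172258 + p/((-59313*g(-4, 5))) = 400696/172258 - 519*(-1/(59313*(-4 + 24*5 + 4*(-4)*5))) = 400696*(1/172258) - 519*(-1/(59313*(-4 + 120 - 80))) = 200348/86129 - 519/((-59313*36)) = 200348/86129 - 519/(-2135268) = 200348/86129 - 519*(-1/2135268) = 200348/86129 + 173/711756 = 142613791405/61302832524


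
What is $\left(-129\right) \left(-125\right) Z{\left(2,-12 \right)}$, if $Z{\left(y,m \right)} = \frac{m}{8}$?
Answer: $- \frac{48375}{2} \approx -24188.0$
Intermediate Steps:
$Z{\left(y,m \right)} = \frac{m}{8}$ ($Z{\left(y,m \right)} = m \frac{1}{8} = \frac{m}{8}$)
$\left(-129\right) \left(-125\right) Z{\left(2,-12 \right)} = \left(-129\right) \left(-125\right) \frac{1}{8} \left(-12\right) = 16125 \left(- \frac{3}{2}\right) = - \frac{48375}{2}$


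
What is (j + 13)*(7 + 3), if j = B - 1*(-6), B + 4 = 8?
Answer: 230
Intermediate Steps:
B = 4 (B = -4 + 8 = 4)
j = 10 (j = 4 - 1*(-6) = 4 + 6 = 10)
(j + 13)*(7 + 3) = (10 + 13)*(7 + 3) = 23*10 = 230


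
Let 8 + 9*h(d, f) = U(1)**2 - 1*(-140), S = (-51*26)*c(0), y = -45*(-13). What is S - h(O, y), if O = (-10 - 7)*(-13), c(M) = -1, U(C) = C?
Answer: 11801/9 ≈ 1311.2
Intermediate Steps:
y = 585
S = 1326 (S = -51*26*(-1) = -1326*(-1) = 1326)
O = 221 (O = -17*(-13) = 221)
h(d, f) = 133/9 (h(d, f) = -8/9 + (1**2 - 1*(-140))/9 = -8/9 + (1 + 140)/9 = -8/9 + (1/9)*141 = -8/9 + 47/3 = 133/9)
S - h(O, y) = 1326 - 1*133/9 = 1326 - 133/9 = 11801/9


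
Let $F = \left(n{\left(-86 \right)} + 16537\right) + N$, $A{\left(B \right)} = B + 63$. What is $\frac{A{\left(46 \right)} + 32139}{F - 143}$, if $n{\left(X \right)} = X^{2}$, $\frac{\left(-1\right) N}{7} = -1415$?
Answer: $\frac{32248}{33695} \approx 0.95706$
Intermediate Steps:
$N = 9905$ ($N = \left(-7\right) \left(-1415\right) = 9905$)
$A{\left(B \right)} = 63 + B$
$F = 33838$ ($F = \left(\left(-86\right)^{2} + 16537\right) + 9905 = \left(7396 + 16537\right) + 9905 = 23933 + 9905 = 33838$)
$\frac{A{\left(46 \right)} + 32139}{F - 143} = \frac{\left(63 + 46\right) + 32139}{33838 - 143} = \frac{109 + 32139}{33838 - 143} = \frac{32248}{33838 - 143} = \frac{32248}{33695}$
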